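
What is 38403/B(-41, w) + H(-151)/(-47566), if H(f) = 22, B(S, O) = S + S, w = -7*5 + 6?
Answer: -913339451/1950206 ≈ -468.33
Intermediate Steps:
w = -29 (w = -35 + 6 = -29)
B(S, O) = 2*S
38403/B(-41, w) + H(-151)/(-47566) = 38403/((2*(-41))) + 22/(-47566) = 38403/(-82) + 22*(-1/47566) = 38403*(-1/82) - 11/23783 = -38403/82 - 11/23783 = -913339451/1950206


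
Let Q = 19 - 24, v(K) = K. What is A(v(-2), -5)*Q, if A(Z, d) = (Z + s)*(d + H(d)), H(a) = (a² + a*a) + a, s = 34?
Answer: -6400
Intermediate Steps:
Q = -5
H(a) = a + 2*a² (H(a) = (a² + a²) + a = 2*a² + a = a + 2*a²)
A(Z, d) = (34 + Z)*(d + d*(1 + 2*d)) (A(Z, d) = (Z + 34)*(d + d*(1 + 2*d)) = (34 + Z)*(d + d*(1 + 2*d)))
A(v(-2), -5)*Q = (2*(-5)*(34 - 2 + 34*(-5) - 2*(-5)))*(-5) = (2*(-5)*(34 - 2 - 170 + 10))*(-5) = (2*(-5)*(-128))*(-5) = 1280*(-5) = -6400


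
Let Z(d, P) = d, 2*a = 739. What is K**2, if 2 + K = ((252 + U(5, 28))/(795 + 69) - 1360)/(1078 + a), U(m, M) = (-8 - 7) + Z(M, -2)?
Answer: 540535214521/62564016384 ≈ 8.6397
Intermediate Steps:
a = 739/2 (a = (1/2)*739 = 739/2 ≈ 369.50)
U(m, M) = -15 + M (U(m, M) = (-8 - 7) + M = -15 + M)
K = -735211/250128 (K = -2 + ((252 + (-15 + 28))/(795 + 69) - 1360)/(1078 + 739/2) = -2 + ((252 + 13)/864 - 1360)/(2895/2) = -2 + (265*(1/864) - 1360)*(2/2895) = -2 + (265/864 - 1360)*(2/2895) = -2 - 1174775/864*2/2895 = -2 - 234955/250128 = -735211/250128 ≈ -2.9393)
K**2 = (-735211/250128)**2 = 540535214521/62564016384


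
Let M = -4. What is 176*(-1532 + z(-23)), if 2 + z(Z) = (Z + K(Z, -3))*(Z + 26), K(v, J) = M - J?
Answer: -282656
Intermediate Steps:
K(v, J) = -4 - J
z(Z) = -2 + (-1 + Z)*(26 + Z) (z(Z) = -2 + (Z + (-4 - 1*(-3)))*(Z + 26) = -2 + (Z + (-4 + 3))*(26 + Z) = -2 + (Z - 1)*(26 + Z) = -2 + (-1 + Z)*(26 + Z))
176*(-1532 + z(-23)) = 176*(-1532 + (-28 + (-23)² + 25*(-23))) = 176*(-1532 + (-28 + 529 - 575)) = 176*(-1532 - 74) = 176*(-1606) = -282656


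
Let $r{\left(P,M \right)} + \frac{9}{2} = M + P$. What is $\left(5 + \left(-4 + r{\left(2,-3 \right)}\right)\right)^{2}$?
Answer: $\frac{81}{4} \approx 20.25$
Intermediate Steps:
$r{\left(P,M \right)} = - \frac{9}{2} + M + P$ ($r{\left(P,M \right)} = - \frac{9}{2} + \left(M + P\right) = - \frac{9}{2} + M + P$)
$\left(5 + \left(-4 + r{\left(2,-3 \right)}\right)\right)^{2} = \left(5 - \frac{19}{2}\right)^{2} = \left(- \frac{9}{2}\right)^{2} = \frac{81}{4}$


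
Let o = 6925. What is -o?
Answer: -6925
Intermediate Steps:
-o = -1*6925 = -6925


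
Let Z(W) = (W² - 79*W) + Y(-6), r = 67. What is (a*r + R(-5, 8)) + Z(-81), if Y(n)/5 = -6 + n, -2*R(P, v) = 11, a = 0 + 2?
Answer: 26057/2 ≈ 13029.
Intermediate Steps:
a = 2
R(P, v) = -11/2 (R(P, v) = -½*11 = -11/2)
Y(n) = -30 + 5*n (Y(n) = 5*(-6 + n) = -30 + 5*n)
Z(W) = -60 + W² - 79*W (Z(W) = (W² - 79*W) + (-30 + 5*(-6)) = (W² - 79*W) + (-30 - 30) = (W² - 79*W) - 60 = -60 + W² - 79*W)
(a*r + R(-5, 8)) + Z(-81) = (2*67 - 11/2) + (-60 + (-81)² - 79*(-81)) = (134 - 11/2) + (-60 + 6561 + 6399) = 257/2 + 12900 = 26057/2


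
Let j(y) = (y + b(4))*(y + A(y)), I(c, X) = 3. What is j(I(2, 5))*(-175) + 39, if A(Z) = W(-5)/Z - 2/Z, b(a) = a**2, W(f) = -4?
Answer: -3286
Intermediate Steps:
A(Z) = -6/Z (A(Z) = -4/Z - 2/Z = -6/Z)
j(y) = (16 + y)*(y - 6/y) (j(y) = (y + 4**2)*(y - 6/y) = (y + 16)*(y - 6/y) = (16 + y)*(y - 6/y))
j(I(2, 5))*(-175) + 39 = (-6 + 3**2 - 96/3 + 16*3)*(-175) + 39 = (-6 + 9 - 96*1/3 + 48)*(-175) + 39 = (-6 + 9 - 32 + 48)*(-175) + 39 = 19*(-175) + 39 = -3325 + 39 = -3286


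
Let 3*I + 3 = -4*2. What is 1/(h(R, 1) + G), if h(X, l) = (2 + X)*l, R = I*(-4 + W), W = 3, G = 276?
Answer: 3/845 ≈ 0.0035503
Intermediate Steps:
I = -11/3 (I = -1 + (-4*2)/3 = -1 + (⅓)*(-8) = -1 - 8/3 = -11/3 ≈ -3.6667)
R = 11/3 (R = -11*(-4 + 3)/3 = -11/3*(-1) = 11/3 ≈ 3.6667)
h(X, l) = l*(2 + X)
1/(h(R, 1) + G) = 1/(1*(2 + 11/3) + 276) = 1/(1*(17/3) + 276) = 1/(17/3 + 276) = 1/(845/3) = 3/845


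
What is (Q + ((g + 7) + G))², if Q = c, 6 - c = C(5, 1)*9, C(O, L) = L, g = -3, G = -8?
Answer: 49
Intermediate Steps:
c = -3 (c = 6 - 9 = -3)
Q = -3
(Q + ((g + 7) + G))² = (-3 + ((-3 + 7) - 8))² = (-3 + (4 - 8))² = (-3 - 4)² = (-7)² = 49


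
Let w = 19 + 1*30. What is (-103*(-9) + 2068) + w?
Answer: 3044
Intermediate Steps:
w = 49 (w = 19 + 30 = 49)
(-103*(-9) + 2068) + w = (-103*(-9) + 2068) + 49 = (927 + 2068) + 49 = 2995 + 49 = 3044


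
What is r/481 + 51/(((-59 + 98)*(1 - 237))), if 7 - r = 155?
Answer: -961/3068 ≈ -0.31323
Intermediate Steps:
r = -148 (r = 7 - 1*155 = 7 - 155 = -148)
r/481 + 51/(((-59 + 98)*(1 - 237))) = -148/481 + 51/(((-59 + 98)*(1 - 237))) = -148*1/481 + 51/((39*(-236))) = -4/13 + 51/(-9204) = -4/13 + 51*(-1/9204) = -4/13 - 17/3068 = -961/3068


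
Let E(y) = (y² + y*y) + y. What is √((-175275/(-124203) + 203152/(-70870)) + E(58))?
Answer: √40448278251116937515/77212865 ≈ 82.368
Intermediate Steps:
E(y) = y + 2*y² (E(y) = (y² + y²) + y = 2*y² + y = y + 2*y²)
√((-175275/(-124203) + 203152/(-70870)) + E(58)) = √((-175275/(-124203) + 203152/(-70870)) + 58*(1 + 2*58)) = √((-175275*(-1/124203) + 203152*(-1/70870)) + 58*(1 + 116)) = √((3075/2179 - 101576/35435) + 58*117) = √(-112371479/77212865 + 6786) = √(523854130411/77212865) = √40448278251116937515/77212865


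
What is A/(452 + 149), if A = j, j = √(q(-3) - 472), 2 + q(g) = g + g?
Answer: 4*I*√30/601 ≈ 0.036454*I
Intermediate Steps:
q(g) = -2 + 2*g (q(g) = -2 + (g + g) = -2 + 2*g)
j = 4*I*√30 (j = √((-2 + 2*(-3)) - 472) = √((-2 - 6) - 472) = √(-8 - 472) = √(-480) = 4*I*√30 ≈ 21.909*I)
A = 4*I*√30 ≈ 21.909*I
A/(452 + 149) = (4*I*√30)/(452 + 149) = (4*I*√30)/601 = (4*I*√30)*(1/601) = 4*I*√30/601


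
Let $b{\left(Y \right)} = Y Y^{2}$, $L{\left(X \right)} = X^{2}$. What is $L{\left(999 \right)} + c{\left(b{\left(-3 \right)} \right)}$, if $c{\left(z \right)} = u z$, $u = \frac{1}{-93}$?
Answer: $\frac{30938040}{31} \approx 9.98 \cdot 10^{5}$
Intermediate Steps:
$u = - \frac{1}{93} \approx -0.010753$
$b{\left(Y \right)} = Y^{3}$
$c{\left(z \right)} = - \frac{z}{93}$
$L{\left(999 \right)} + c{\left(b{\left(-3 \right)} \right)} = 999^{2} - \frac{\left(-3\right)^{3}}{93} = 998001 - - \frac{9}{31} = 998001 + \frac{9}{31} = \frac{30938040}{31}$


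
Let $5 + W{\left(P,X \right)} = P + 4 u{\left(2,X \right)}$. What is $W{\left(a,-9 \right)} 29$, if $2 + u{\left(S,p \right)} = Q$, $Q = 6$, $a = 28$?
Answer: $1131$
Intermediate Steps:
$u{\left(S,p \right)} = 4$ ($u{\left(S,p \right)} = -2 + 6 = 4$)
$W{\left(P,X \right)} = 11 + P$ ($W{\left(P,X \right)} = -5 + \left(P + 4 \cdot 4\right) = -5 + \left(P + 16\right) = -5 + \left(16 + P\right) = 11 + P$)
$W{\left(a,-9 \right)} 29 = \left(11 + 28\right) 29 = 39 \cdot 29 = 1131$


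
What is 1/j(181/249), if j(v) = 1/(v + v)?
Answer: 362/249 ≈ 1.4538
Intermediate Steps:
j(v) = 1/(2*v)
1/j(181/249) = 1/(1/(2*((181/249)))) = 1/(1/(2*((181*(1/249))))) = 1/(1/(2*(181/249))) = 1/((½)*(249/181)) = 1/(249/362) = 362/249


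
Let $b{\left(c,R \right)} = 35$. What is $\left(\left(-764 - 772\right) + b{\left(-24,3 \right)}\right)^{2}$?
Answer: $2253001$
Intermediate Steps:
$\left(\left(-764 - 772\right) + b{\left(-24,3 \right)}\right)^{2} = \left(\left(-764 - 772\right) + 35\right)^{2} = \left(-1536 + 35\right)^{2} = \left(-1501\right)^{2} = 2253001$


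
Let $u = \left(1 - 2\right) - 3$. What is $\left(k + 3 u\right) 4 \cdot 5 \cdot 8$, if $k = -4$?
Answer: $-2560$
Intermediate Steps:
$u = -4$ ($u = -1 - 3 = -4$)
$\left(k + 3 u\right) 4 \cdot 5 \cdot 8 = \left(-4 + 3 \left(-4\right)\right) 4 \cdot 5 \cdot 8 = \left(-4 - 12\right) 20 \cdot 8 = \left(-16\right) 20 \cdot 8 = \left(-320\right) 8 = -2560$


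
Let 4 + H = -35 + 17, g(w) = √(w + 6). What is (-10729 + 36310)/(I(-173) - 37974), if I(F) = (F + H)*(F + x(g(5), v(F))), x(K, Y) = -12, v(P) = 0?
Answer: -8527/633 ≈ -13.471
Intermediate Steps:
g(w) = √(6 + w)
H = -22 (H = -4 + (-35 + 17) = -4 - 18 = -22)
I(F) = (-22 + F)*(-12 + F) (I(F) = (F - 22)*(F - 12) = (-22 + F)*(-12 + F))
(-10729 + 36310)/(I(-173) - 37974) = (-10729 + 36310)/((264 + (-173)² - 34*(-173)) - 37974) = 25581/((264 + 29929 + 5882) - 37974) = 25581/(36075 - 37974) = 25581/(-1899) = 25581*(-1/1899) = -8527/633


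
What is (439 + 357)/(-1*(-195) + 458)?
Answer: 796/653 ≈ 1.2190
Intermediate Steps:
(439 + 357)/(-1*(-195) + 458) = 796/(195 + 458) = 796/653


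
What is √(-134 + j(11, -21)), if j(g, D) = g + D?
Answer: 12*I ≈ 12.0*I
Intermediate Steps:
j(g, D) = D + g
√(-134 + j(11, -21)) = √(-134 + (-21 + 11)) = √(-134 - 10) = √(-144) = 12*I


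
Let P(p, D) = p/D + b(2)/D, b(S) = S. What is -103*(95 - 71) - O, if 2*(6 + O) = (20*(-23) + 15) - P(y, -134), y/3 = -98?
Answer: -300483/134 ≈ -2242.4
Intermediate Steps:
y = -294 (y = 3*(-98) = -294)
P(p, D) = 2/D + p/D (P(p, D) = p/D + 2/D = 2/D + p/D)
O = -30765/134 (O = -6 + ((20*(-23) + 15) - (2 - 294)/(-134))/2 = -6 + ((-460 + 15) - (-1)*(-292)/134)/2 = -6 + (-445 - 1*146/67)/2 = -6 + (-445 - 146/67)/2 = -6 + (1/2)*(-29961/67) = -6 - 29961/134 = -30765/134 ≈ -229.59)
-103*(95 - 71) - O = -103*(95 - 71) - 1*(-30765/134) = -103*24 + 30765/134 = -2472 + 30765/134 = -300483/134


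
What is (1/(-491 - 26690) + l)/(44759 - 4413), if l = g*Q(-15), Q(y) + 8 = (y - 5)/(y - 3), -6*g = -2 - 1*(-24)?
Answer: 18537415/29609404902 ≈ 0.00062606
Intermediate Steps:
g = -11/3 (g = -(-2 - 1*(-24))/6 = -(-2 + 24)/6 = -⅙*22 = -11/3 ≈ -3.6667)
Q(y) = -8 + (-5 + y)/(-3 + y) (Q(y) = -8 + (y - 5)/(y - 3) = -8 + (-5 + y)/(-3 + y))
l = 682/27 (l = -11*(19 - 7*(-15))/(3*(-3 - 15)) = -11*(19 + 105)/(3*(-18)) = -(-11)*124/54 = -11/3*(-62/9) = 682/27 ≈ 25.259)
(1/(-491 - 26690) + l)/(44759 - 4413) = (1/(-491 - 26690) + 682/27)/(44759 - 4413) = (1/(-27181) + 682/27)/40346 = (-1/27181 + 682/27)*(1/40346) = (18537415/733887)*(1/40346) = 18537415/29609404902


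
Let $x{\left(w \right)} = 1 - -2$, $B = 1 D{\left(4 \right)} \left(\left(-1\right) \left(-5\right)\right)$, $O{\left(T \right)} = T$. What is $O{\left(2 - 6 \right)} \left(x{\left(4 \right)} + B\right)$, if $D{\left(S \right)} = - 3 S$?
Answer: $228$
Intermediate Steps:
$B = -60$ ($B = 1 \left(\left(-3\right) 4\right) \left(\left(-1\right) \left(-5\right)\right) = 1 \left(-12\right) 5 = \left(-12\right) 5 = -60$)
$x{\left(w \right)} = 3$ ($x{\left(w \right)} = 1 + 2 = 3$)
$O{\left(2 - 6 \right)} \left(x{\left(4 \right)} + B\right) = \left(2 - 6\right) \left(3 - 60\right) = \left(2 - 6\right) \left(-57\right) = \left(-4\right) \left(-57\right) = 228$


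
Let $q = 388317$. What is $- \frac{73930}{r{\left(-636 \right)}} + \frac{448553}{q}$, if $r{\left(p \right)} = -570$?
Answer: $\frac{321821678}{2459341} \approx 130.86$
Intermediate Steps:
$- \frac{73930}{r{\left(-636 \right)}} + \frac{448553}{q} = - \frac{73930}{-570} + \frac{448553}{388317} = \left(-73930\right) \left(- \frac{1}{570}\right) + 448553 \cdot \frac{1}{388317} = \frac{7393}{57} + \frac{448553}{388317} = \frac{321821678}{2459341}$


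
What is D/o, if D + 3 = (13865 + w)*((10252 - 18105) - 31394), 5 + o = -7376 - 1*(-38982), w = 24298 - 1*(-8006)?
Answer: -1811994746/31601 ≈ -57340.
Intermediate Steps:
w = 32304 (w = 24298 + 8006 = 32304)
o = 31601 (o = -5 + (-7376 - 1*(-38982)) = -5 + (-7376 + 38982) = -5 + 31606 = 31601)
D = -1811994746 (D = -3 + (13865 + 32304)*((10252 - 18105) - 31394) = -3 + 46169*(-7853 - 31394) = -3 + 46169*(-39247) = -3 - 1811994743 = -1811994746)
D/o = -1811994746/31601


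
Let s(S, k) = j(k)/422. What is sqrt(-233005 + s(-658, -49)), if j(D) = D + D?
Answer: 2*I*sqrt(2593406486)/211 ≈ 482.71*I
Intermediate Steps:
j(D) = 2*D
s(S, k) = k/211 (s(S, k) = (2*k)/422 = (2*k)*(1/422) = k/211)
sqrt(-233005 + s(-658, -49)) = sqrt(-233005 + (1/211)*(-49)) = sqrt(-233005 - 49/211) = sqrt(-49164104/211) = 2*I*sqrt(2593406486)/211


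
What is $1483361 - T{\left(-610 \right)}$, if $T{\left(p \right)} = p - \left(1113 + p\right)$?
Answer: $1484474$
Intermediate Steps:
$T{\left(p \right)} = -1113$
$1483361 - T{\left(-610 \right)} = 1483361 - -1113 = 1483361 + 1113 = 1484474$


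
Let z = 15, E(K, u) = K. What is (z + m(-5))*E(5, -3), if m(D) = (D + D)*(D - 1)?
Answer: 375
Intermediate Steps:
m(D) = 2*D*(-1 + D) (m(D) = (2*D)*(-1 + D) = 2*D*(-1 + D))
(z + m(-5))*E(5, -3) = (15 + 2*(-5)*(-1 - 5))*5 = (15 + 2*(-5)*(-6))*5 = (15 + 60)*5 = 75*5 = 375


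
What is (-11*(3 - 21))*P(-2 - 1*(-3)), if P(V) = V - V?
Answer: 0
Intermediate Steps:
P(V) = 0
(-11*(3 - 21))*P(-2 - 1*(-3)) = -11*(3 - 21)*0 = -11*(-18)*0 = 198*0 = 0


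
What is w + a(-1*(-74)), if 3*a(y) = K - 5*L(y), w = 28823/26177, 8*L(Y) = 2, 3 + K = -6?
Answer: -727381/314124 ≈ -2.3156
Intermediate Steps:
K = -9 (K = -3 - 6 = -9)
L(Y) = ¼ (L(Y) = (⅛)*2 = ¼)
w = 28823/26177 (w = 28823*(1/26177) = 28823/26177 ≈ 1.1011)
a(y) = -41/12 (a(y) = (-9 - 5*¼)/3 = (-9 - 5/4)/3 = (⅓)*(-41/4) = -41/12)
w + a(-1*(-74)) = 28823/26177 - 41/12 = -727381/314124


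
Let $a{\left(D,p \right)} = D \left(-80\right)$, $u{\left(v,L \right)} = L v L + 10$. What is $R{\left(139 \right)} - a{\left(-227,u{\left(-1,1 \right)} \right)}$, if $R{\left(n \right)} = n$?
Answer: $-18021$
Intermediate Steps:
$u{\left(v,L \right)} = 10 + v L^{2}$ ($u{\left(v,L \right)} = v L^{2} + 10 = 10 + v L^{2}$)
$a{\left(D,p \right)} = - 80 D$
$R{\left(139 \right)} - a{\left(-227,u{\left(-1,1 \right)} \right)} = 139 - \left(-80\right) \left(-227\right) = 139 - 18160 = -18021$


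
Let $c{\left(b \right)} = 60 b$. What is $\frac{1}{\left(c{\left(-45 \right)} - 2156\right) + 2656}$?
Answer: $- \frac{1}{2200} \approx -0.00045455$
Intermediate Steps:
$\frac{1}{\left(c{\left(-45 \right)} - 2156\right) + 2656} = \frac{1}{\left(60 \left(-45\right) - 2156\right) + 2656} = \frac{1}{\left(-2700 - 2156\right) + 2656} = \frac{1}{-4856 + 2656} = \frac{1}{-2200} = - \frac{1}{2200}$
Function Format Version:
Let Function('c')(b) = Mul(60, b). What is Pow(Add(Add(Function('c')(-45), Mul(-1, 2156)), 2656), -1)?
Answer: Rational(-1, 2200) ≈ -0.00045455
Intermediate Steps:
Pow(Add(Add(Function('c')(-45), Mul(-1, 2156)), 2656), -1) = Pow(Add(Add(Mul(60, -45), Mul(-1, 2156)), 2656), -1) = Pow(Add(Add(-2700, -2156), 2656), -1) = Pow(Add(-4856, 2656), -1) = Pow(-2200, -1) = Rational(-1, 2200)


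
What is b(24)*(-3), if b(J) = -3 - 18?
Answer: 63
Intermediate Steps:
b(J) = -21
b(24)*(-3) = -21*(-3) = 63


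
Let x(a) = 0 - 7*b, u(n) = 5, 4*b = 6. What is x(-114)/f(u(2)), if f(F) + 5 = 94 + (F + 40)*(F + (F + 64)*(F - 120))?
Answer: 21/713522 ≈ 2.9431e-5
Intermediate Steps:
b = 3/2 (b = (1/4)*6 = 3/2 ≈ 1.5000)
x(a) = -21/2 (x(a) = 0 - 7*3/2 = 0 - 21/2 = -21/2)
f(F) = 89 + (40 + F)*(F + (-120 + F)*(64 + F)) (f(F) = -5 + (94 + (F + 40)*(F + (F + 64)*(F - 120))) = -5 + (94 + (40 + F)*(F + (64 + F)*(-120 + F))) = -5 + (94 + (40 + F)*(F + (-120 + F)*(64 + F))) = 89 + (40 + F)*(F + (-120 + F)*(64 + F)))
x(-114)/f(u(2)) = -21/(2*(-307111 + 5**3 - 9880*5 - 15*5**2)) = -21/(2*(-307111 + 125 - 49400 - 15*25)) = -21/(2*(-307111 + 125 - 49400 - 375)) = -21/2/(-356761) = -21/2*(-1/356761) = 21/713522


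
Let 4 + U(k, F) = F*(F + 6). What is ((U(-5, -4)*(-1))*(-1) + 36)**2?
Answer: 576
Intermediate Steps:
U(k, F) = -4 + F*(6 + F) (U(k, F) = -4 + F*(F + 6) = -4 + F*(6 + F))
((U(-5, -4)*(-1))*(-1) + 36)**2 = (((-4 + (-4)**2 + 6*(-4))*(-1))*(-1) + 36)**2 = (((-4 + 16 - 24)*(-1))*(-1) + 36)**2 = (-12*(-1)*(-1) + 36)**2 = (12*(-1) + 36)**2 = (-12 + 36)**2 = 24**2 = 576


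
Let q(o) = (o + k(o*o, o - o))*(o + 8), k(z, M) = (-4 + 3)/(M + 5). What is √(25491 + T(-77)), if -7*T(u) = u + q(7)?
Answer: 2*√312221/7 ≈ 159.65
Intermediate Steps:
k(z, M) = -1/(5 + M)
q(o) = (8 + o)*(-⅕ + o) (q(o) = (o - 1/(5 + (o - o)))*(o + 8) = (o - 1/(5 + 0))*(8 + o) = (o - 1/5)*(8 + o) = (o - 1*⅕)*(8 + o) = (o - ⅕)*(8 + o) = (-⅕ + o)*(8 + o) = (8 + o)*(-⅕ + o))
T(u) = -102/7 - u/7 (T(u) = -(u + (-8/5 + 7² + (39/5)*7))/7 = -(u + (-8/5 + 49 + 273/5))/7 = -(u + 102)/7 = -(102 + u)/7 = -102/7 - u/7)
√(25491 + T(-77)) = √(25491 + (-102/7 - ⅐*(-77))) = √(25491 + (-102/7 + 11)) = √(25491 - 25/7) = √(178412/7) = 2*√312221/7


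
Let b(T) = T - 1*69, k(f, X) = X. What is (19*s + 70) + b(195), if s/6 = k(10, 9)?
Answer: 1222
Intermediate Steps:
b(T) = -69 + T (b(T) = T - 69 = -69 + T)
s = 54 (s = 6*9 = 54)
(19*s + 70) + b(195) = (19*54 + 70) + (-69 + 195) = (1026 + 70) + 126 = 1096 + 126 = 1222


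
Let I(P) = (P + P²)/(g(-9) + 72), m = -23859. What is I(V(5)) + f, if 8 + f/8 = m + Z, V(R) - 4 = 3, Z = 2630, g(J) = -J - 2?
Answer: -13421728/79 ≈ -1.6990e+5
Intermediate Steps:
g(J) = -2 - J
V(R) = 7 (V(R) = 4 + 3 = 7)
f = -169896 (f = -64 + 8*(-23859 + 2630) = -64 + 8*(-21229) = -64 - 169832 = -169896)
I(P) = P/79 + P²/79 (I(P) = (P + P²)/((-2 - 1*(-9)) + 72) = (P + P²)/((-2 + 9) + 72) = (P + P²)/(7 + 72) = (P + P²)/79 = (P + P²)*(1/79) = P/79 + P²/79)
I(V(5)) + f = (1/79)*7*(1 + 7) - 169896 = (1/79)*7*8 - 169896 = 56/79 - 169896 = -13421728/79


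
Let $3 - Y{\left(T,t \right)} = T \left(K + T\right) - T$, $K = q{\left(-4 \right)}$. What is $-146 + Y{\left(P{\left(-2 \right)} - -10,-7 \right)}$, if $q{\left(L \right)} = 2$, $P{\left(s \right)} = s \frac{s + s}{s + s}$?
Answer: $-215$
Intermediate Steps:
$P{\left(s \right)} = s$ ($P{\left(s \right)} = s \frac{2 s}{2 s} = s 2 s \frac{1}{2 s} = s 1 = s$)
$K = 2$
$Y{\left(T,t \right)} = 3 + T - T \left(2 + T\right)$ ($Y{\left(T,t \right)} = 3 - \left(T \left(2 + T\right) - T\right) = 3 - \left(- T + T \left(2 + T\right)\right) = 3 + T - T \left(2 + T\right)$)
$-146 + Y{\left(P{\left(-2 \right)} - -10,-7 \right)} = -146 - \left(-5 + 10 + \left(-2 - -10\right)^{2}\right) = -146 - \left(5 + \left(-2 + 10\right)^{2}\right) = -146 - 69 = -215$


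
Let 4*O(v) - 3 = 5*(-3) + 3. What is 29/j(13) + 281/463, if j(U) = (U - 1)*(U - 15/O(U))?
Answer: 79743/109268 ≈ 0.72979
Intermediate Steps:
O(v) = -9/4 (O(v) = 3/4 + (5*(-3) + 3)/4 = 3/4 + (-15 + 3)/4 = 3/4 + (1/4)*(-12) = 3/4 - 3 = -9/4)
j(U) = (-1 + U)*(20/3 + U) (j(U) = (U - 1)*(U - 15/(-9/4)) = (-1 + U)*(U - 15*(-4/9)) = (-1 + U)*(U + 20/3) = (-1 + U)*(20/3 + U))
29/j(13) + 281/463 = 29/(-20/3 + 13**2 + (17/3)*13) + 281/463 = 29/(-20/3 + 169 + 221/3) + 281*(1/463) = 29/236 + 281/463 = 79743/109268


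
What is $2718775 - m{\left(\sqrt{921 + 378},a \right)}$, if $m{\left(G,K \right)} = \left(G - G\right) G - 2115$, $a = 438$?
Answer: $2720890$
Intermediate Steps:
$m{\left(G,K \right)} = -2115$ ($m{\left(G,K \right)} = 0 G - 2115 = 0 - 2115 = -2115$)
$2718775 - m{\left(\sqrt{921 + 378},a \right)} = 2718775 - -2115 = 2718775 + 2115 = 2720890$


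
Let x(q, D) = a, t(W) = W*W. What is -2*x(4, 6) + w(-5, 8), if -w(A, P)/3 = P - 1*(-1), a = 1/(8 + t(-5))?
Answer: -893/33 ≈ -27.061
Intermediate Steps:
t(W) = W**2
a = 1/33 (a = 1/(8 + (-5)**2) = 1/(8 + 25) = 1/33 ≈ 0.030303)
x(q, D) = 1/33
w(A, P) = -3 - 3*P (w(A, P) = -3*(P - 1*(-1)) = -3*(P + 1) = -3*(1 + P) = -3 - 3*P)
-2*x(4, 6) + w(-5, 8) = -2*1/33 + (-3 - 3*8) = -2/33 + (-3 - 24) = -2/33 - 27 = -893/33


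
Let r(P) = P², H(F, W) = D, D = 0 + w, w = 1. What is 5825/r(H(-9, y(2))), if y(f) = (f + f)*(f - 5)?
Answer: 5825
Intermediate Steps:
y(f) = 2*f*(-5 + f) (y(f) = (2*f)*(-5 + f) = 2*f*(-5 + f))
D = 1 (D = 0 + 1 = 1)
H(F, W) = 1
5825/r(H(-9, y(2))) = 5825/(1²) = 5825/1 = 5825*1 = 5825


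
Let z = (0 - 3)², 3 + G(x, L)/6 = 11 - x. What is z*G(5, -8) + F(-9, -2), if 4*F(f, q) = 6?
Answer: 327/2 ≈ 163.50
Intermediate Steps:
F(f, q) = 3/2 (F(f, q) = (¼)*6 = 3/2)
G(x, L) = 48 - 6*x (G(x, L) = -18 + 6*(11 - x) = -18 + (66 - 6*x) = 48 - 6*x)
z = 9 (z = (-3)² = 9)
z*G(5, -8) + F(-9, -2) = 9*(48 - 6*5) + 3/2 = 9*(48 - 30) + 3/2 = 9*18 + 3/2 = 162 + 3/2 = 327/2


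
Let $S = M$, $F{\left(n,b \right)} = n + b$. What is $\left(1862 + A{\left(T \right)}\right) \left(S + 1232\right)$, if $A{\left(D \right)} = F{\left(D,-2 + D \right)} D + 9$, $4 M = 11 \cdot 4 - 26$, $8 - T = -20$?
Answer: $\frac{8366159}{2} \approx 4.1831 \cdot 10^{6}$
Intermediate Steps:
$T = 28$ ($T = 8 - -20 = 8 + 20 = 28$)
$M = \frac{9}{2}$ ($M = \frac{11 \cdot 4 - 26}{4} = \frac{44 - 26}{4} = \frac{1}{4} \cdot 18 = \frac{9}{2} \approx 4.5$)
$F{\left(n,b \right)} = b + n$
$S = \frac{9}{2} \approx 4.5$
$A{\left(D \right)} = 9 + D \left(-2 + 2 D\right)$ ($A{\left(D \right)} = \left(\left(-2 + D\right) + D\right) D + 9 = \left(-2 + 2 D\right) D + 9 = D \left(-2 + 2 D\right) + 9 = 9 + D \left(-2 + 2 D\right)$)
$\left(1862 + A{\left(T \right)}\right) \left(S + 1232\right) = \left(1862 + \left(9 + 2 \cdot 28 \left(-1 + 28\right)\right)\right) \left(\frac{9}{2} + 1232\right) = \left(1862 + \left(9 + 2 \cdot 28 \cdot 27\right)\right) \frac{2473}{2} = \left(1862 + \left(9 + 1512\right)\right) \frac{2473}{2} = \left(1862 + 1521\right) \frac{2473}{2} = 3383 \cdot \frac{2473}{2} = \frac{8366159}{2}$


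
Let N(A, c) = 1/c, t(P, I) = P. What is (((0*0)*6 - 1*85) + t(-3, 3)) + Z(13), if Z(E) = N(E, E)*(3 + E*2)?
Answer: -1115/13 ≈ -85.769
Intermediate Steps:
Z(E) = (3 + 2*E)/E (Z(E) = (3 + E*2)/E = (3 + 2*E)/E)
(((0*0)*6 - 1*85) + t(-3, 3)) + Z(13) = (((0*0)*6 - 1*85) - 3) + (2 + 3/13) = ((0*6 - 85) - 3) + (2 + 3*(1/13)) = ((0 - 85) - 3) + (2 + 3/13) = (-85 - 3) + 29/13 = -88 + 29/13 = -1115/13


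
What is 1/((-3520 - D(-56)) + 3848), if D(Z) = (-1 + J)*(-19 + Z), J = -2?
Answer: 1/103 ≈ 0.0097087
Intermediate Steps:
D(Z) = 57 - 3*Z (D(Z) = (-1 - 2)*(-19 + Z) = -3*(-19 + Z) = 57 - 3*Z)
1/((-3520 - D(-56)) + 3848) = 1/((-3520 - (57 - 3*(-56))) + 3848) = 1/((-3520 - (57 + 168)) + 3848) = 1/((-3520 - 1*225) + 3848) = 1/((-3520 - 225) + 3848) = 1/(-3745 + 3848) = 1/103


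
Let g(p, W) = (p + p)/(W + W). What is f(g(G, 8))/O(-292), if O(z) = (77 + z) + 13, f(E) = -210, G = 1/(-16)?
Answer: 105/101 ≈ 1.0396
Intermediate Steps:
G = -1/16 ≈ -0.062500
g(p, W) = p/W (g(p, W) = (2*p)/((2*W)) = (2*p)*(1/(2*W)) = p/W)
O(z) = 90 + z
f(g(G, 8))/O(-292) = -210/(90 - 292) = -210/(-202) = -210*(-1/202) = 105/101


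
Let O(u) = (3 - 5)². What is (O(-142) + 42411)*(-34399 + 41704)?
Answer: 309841575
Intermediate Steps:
O(u) = 4 (O(u) = (-2)² = 4)
(O(-142) + 42411)*(-34399 + 41704) = (4 + 42411)*(-34399 + 41704) = 42415*7305 = 309841575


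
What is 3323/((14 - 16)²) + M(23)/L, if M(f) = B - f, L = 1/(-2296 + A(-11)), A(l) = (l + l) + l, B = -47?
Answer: 655443/4 ≈ 1.6386e+5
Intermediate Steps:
A(l) = 3*l (A(l) = 2*l + l = 3*l)
L = -1/2329 (L = 1/(-2296 + 3*(-11)) = 1/(-2296 - 33) = 1/(-2329) = -1/2329 ≈ -0.00042937)
M(f) = -47 - f
3323/((14 - 16)²) + M(23)/L = 3323/((14 - 16)²) + (-47 - 1*23)/(-1/2329) = 3323/((-2)²) + (-47 - 23)*(-2329) = 3323/4 - 70*(-2329) = 3323*(¼) + 163030 = 3323/4 + 163030 = 655443/4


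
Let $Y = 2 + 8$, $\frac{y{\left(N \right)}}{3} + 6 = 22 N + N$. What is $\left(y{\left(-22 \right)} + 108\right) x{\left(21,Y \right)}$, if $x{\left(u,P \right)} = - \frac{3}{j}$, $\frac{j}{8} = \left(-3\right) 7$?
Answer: $- \frac{51}{2} \approx -25.5$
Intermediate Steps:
$j = -168$ ($j = 8 \left(\left(-3\right) 7\right) = 8 \left(-21\right) = -168$)
$y{\left(N \right)} = -18 + 69 N$ ($y{\left(N \right)} = -18 + 3 \left(22 N + N\right) = -18 + 3 \cdot 23 N = -18 + 69 N$)
$Y = 10$
$x{\left(u,P \right)} = \frac{1}{56}$ ($x{\left(u,P \right)} = - \frac{3}{-168} = \left(-3\right) \left(- \frac{1}{168}\right) = \frac{1}{56}$)
$\left(y{\left(-22 \right)} + 108\right) x{\left(21,Y \right)} = \left(\left(-18 + 69 \left(-22\right)\right) + 108\right) \frac{1}{56} = \left(\left(-18 - 1518\right) + 108\right) \frac{1}{56} = \left(-1536 + 108\right) \frac{1}{56} = \left(-1428\right) \frac{1}{56} = - \frac{51}{2}$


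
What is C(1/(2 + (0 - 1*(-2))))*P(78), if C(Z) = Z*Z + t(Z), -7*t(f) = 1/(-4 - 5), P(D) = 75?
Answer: 1975/336 ≈ 5.8780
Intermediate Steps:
t(f) = 1/63 (t(f) = -1/(7*(-4 - 5)) = -1/7/(-9) = -1/7*(-1/9) = 1/63)
C(Z) = 1/63 + Z**2 (C(Z) = Z*Z + 1/63 = Z**2 + 1/63 = 1/63 + Z**2)
C(1/(2 + (0 - 1*(-2))))*P(78) = (1/63 + (1/(2 + (0 - 1*(-2))))**2)*75 = (1/63 + (1/(2 + (0 + 2)))**2)*75 = (1/63 + (1/(2 + 2))**2)*75 = (1/63 + (1/4)**2)*75 = (1/63 + 1/16)*75 = (79/1008)*75 = 1975/336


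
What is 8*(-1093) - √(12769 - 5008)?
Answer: -8744 - √7761 ≈ -8832.1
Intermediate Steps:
8*(-1093) - √(12769 - 5008) = -8744 - √7761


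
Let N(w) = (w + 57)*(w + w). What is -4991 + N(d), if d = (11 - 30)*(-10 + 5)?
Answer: 23889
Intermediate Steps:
d = 95 (d = -19*(-5) = 95)
N(w) = 2*w*(57 + w) (N(w) = (57 + w)*(2*w) = 2*w*(57 + w))
-4991 + N(d) = -4991 + 2*95*(57 + 95) = -4991 + 2*95*152 = -4991 + 28880 = 23889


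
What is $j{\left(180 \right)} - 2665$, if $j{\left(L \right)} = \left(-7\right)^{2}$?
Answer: $-2616$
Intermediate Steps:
$j{\left(L \right)} = 49$
$j{\left(180 \right)} - 2665 = 49 - 2665 = -2616$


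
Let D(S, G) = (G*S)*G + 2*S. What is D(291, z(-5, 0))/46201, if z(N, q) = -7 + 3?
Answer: 5238/46201 ≈ 0.11337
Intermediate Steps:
z(N, q) = -4
D(S, G) = 2*S + S*G**2 (D(S, G) = S*G**2 + 2*S = 2*S + S*G**2)
D(291, z(-5, 0))/46201 = (291*(2 + (-4)**2))/46201 = (291*(2 + 16))*(1/46201) = (291*18)*(1/46201) = 5238*(1/46201) = 5238/46201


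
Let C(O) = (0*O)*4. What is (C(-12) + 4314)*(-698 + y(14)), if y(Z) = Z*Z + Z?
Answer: -2105232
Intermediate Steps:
C(O) = 0 (C(O) = 0*4 = 0)
y(Z) = Z + Z**2 (y(Z) = Z**2 + Z = Z + Z**2)
(C(-12) + 4314)*(-698 + y(14)) = (0 + 4314)*(-698 + 14*(1 + 14)) = 4314*(-698 + 14*15) = 4314*(-698 + 210) = 4314*(-488) = -2105232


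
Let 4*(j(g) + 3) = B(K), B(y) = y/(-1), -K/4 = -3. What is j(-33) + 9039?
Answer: 9033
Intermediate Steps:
K = 12 (K = -4*(-3) = 12)
B(y) = -y (B(y) = y*(-1) = -y)
j(g) = -6 (j(g) = -3 + (-1*12)/4 = -3 + (1/4)*(-12) = -3 - 3 = -6)
j(-33) + 9039 = -6 + 9039 = 9033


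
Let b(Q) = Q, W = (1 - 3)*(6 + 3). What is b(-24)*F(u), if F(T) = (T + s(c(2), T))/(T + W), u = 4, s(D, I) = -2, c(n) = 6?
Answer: 24/7 ≈ 3.4286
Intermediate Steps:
W = -18 (W = -2*9 = -18)
F(T) = (-2 + T)/(-18 + T) (F(T) = (T - 2)/(T - 18) = (-2 + T)/(-18 + T))
b(-24)*F(u) = -24*(-2 + 4)/(-18 + 4) = -24*2/(-14) = -(-12)*2/7 = -24*(-⅐) = 24/7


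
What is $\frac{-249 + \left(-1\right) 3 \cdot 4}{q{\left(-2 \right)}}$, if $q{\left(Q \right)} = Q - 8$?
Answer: $\frac{261}{10} \approx 26.1$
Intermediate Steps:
$q{\left(Q \right)} = -8 + Q$
$\frac{-249 + \left(-1\right) 3 \cdot 4}{q{\left(-2 \right)}} = \frac{-249 + \left(-1\right) 3 \cdot 4}{-8 - 2} = \frac{-249 - 12}{-10} = - \frac{-249 - 12}{10} = \left(- \frac{1}{10}\right) \left(-261\right) = \frac{261}{10}$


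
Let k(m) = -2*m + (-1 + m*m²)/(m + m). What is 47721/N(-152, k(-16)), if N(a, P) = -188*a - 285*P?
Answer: -1527072/545053 ≈ -2.8017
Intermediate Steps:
k(m) = -2*m + (-1 + m³)/(2*m) (k(m) = -2*m + (-1 + m³)/((2*m)) = -2*m + (-1 + m³)*(1/(2*m)) = -2*m + (-1 + m³)/(2*m))
N(a, P) = -285*P - 188*a
47721/N(-152, k(-16)) = 47721/(-285*(-1 + (-16)²*(-4 - 16))/(2*(-16)) - 188*(-152)) = 47721/(-285*(-1)*(-1 + 256*(-20))/(2*16) + 28576) = 47721/(-285*(-1)*(-1 - 5120)/(2*16) + 28576) = 47721/(-285*(-1)*(-5121)/(2*16) + 28576) = 47721/(-285*5121/32 + 28576) = 47721/(-1459485/32 + 28576) = 47721/(-545053/32) = 47721*(-32/545053) = -1527072/545053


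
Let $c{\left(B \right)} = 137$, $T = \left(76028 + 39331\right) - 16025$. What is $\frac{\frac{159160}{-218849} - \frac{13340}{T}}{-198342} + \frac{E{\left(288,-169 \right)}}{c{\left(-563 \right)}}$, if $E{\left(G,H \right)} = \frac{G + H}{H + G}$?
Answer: $\frac{1078587935543068}{147678663930629841} \approx 0.0073036$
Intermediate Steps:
$T = 99334$ ($T = 115359 - 16025 = 99334$)
$E{\left(G,H \right)} = 1$ ($E{\left(G,H \right)} = \frac{G + H}{G + H} = 1$)
$\frac{\frac{159160}{-218849} - \frac{13340}{T}}{-198342} + \frac{E{\left(288,-169 \right)}}{c{\left(-563 \right)}} = \frac{\frac{159160}{-218849} - \frac{13340}{99334}}{-198342} + 1 \cdot \frac{1}{137} = \left(159160 \left(- \frac{1}{218849}\right) - \frac{6670}{49667}\right) \left(- \frac{1}{198342}\right) + 1 \cdot \frac{1}{137} = \left(- \frac{159160}{218849} - \frac{6670}{49667}\right) \left(- \frac{1}{198342}\right) + \frac{1}{137} = \left(- \frac{9364722550}{10869573283}\right) \left(- \frac{1}{198342}\right) + \frac{1}{137} = \frac{4682361275}{1077946452048393} + \frac{1}{137} = \frac{1078587935543068}{147678663930629841}$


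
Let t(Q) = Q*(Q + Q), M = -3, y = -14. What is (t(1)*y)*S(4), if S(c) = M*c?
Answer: 336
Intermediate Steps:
S(c) = -3*c
t(Q) = 2*Q² (t(Q) = Q*(2*Q) = 2*Q²)
(t(1)*y)*S(4) = ((2*1²)*(-14))*(-3*4) = ((2*1)*(-14))*(-12) = (2*(-14))*(-12) = -28*(-12) = 336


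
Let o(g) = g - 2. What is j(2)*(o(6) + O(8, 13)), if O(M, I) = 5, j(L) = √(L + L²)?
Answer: 9*√6 ≈ 22.045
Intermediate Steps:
o(g) = -2 + g
j(2)*(o(6) + O(8, 13)) = √(2*(1 + 2))*((-2 + 6) + 5) = √(2*3)*(4 + 5) = √6*9 = 9*√6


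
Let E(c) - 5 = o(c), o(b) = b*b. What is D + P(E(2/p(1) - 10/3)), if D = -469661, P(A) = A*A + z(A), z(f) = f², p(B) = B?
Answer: -38035099/81 ≈ -4.6957e+5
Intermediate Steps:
o(b) = b²
E(c) = 5 + c²
P(A) = 2*A² (P(A) = A*A + A² = A² + A² = 2*A²)
D + P(E(2/p(1) - 10/3)) = -469661 + 2*(5 + (2/1 - 10/3)²)² = -469661 + 2*(5 + (2*1 - 10*⅓)²)² = -469661 + 2*(5 + (2 - 10/3)²)² = -469661 + 2*(5 + (-4/3)²)² = -469661 + 2*(5 + 16/9)² = -469661 + 2*(61/9)² = -469661 + 2*(3721/81) = -469661 + 7442/81 = -38035099/81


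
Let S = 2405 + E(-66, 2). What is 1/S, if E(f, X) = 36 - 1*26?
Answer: 1/2415 ≈ 0.00041408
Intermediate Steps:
E(f, X) = 10 (E(f, X) = 36 - 26 = 10)
S = 2415 (S = 2405 + 10 = 2415)
1/S = 1/2415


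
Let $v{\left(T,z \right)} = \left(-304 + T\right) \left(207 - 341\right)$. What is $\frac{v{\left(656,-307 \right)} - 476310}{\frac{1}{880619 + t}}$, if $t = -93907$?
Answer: $-411826424336$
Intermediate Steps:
$v{\left(T,z \right)} = 40736 - 134 T$ ($v{\left(T,z \right)} = \left(-304 + T\right) \left(-134\right) = 40736 - 134 T$)
$\frac{v{\left(656,-307 \right)} - 476310}{\frac{1}{880619 + t}} = \frac{\left(40736 - 87904\right) - 476310}{\frac{1}{880619 - 93907}} = \frac{\left(40736 - 87904\right) - 476310}{\frac{1}{786712}} = \left(-47168 - 476310\right) \frac{1}{\frac{1}{786712}} = \left(-523478\right) 786712 = -411826424336$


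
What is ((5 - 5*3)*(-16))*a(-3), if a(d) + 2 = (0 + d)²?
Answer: 1120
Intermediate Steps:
a(d) = -2 + d² (a(d) = -2 + (0 + d)² = -2 + d²)
((5 - 5*3)*(-16))*a(-3) = ((5 - 5*3)*(-16))*(-2 + (-3)²) = ((5 - 15)*(-16))*(-2 + 9) = -10*(-16)*7 = 160*7 = 1120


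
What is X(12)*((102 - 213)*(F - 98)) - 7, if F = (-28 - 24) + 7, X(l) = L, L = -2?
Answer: -31753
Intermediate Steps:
X(l) = -2
F = -45 (F = -52 + 7 = -45)
X(12)*((102 - 213)*(F - 98)) - 7 = -2*(102 - 213)*(-45 - 98) - 7 = -(-222)*(-143) - 7 = -2*15873 - 7 = -31746 - 7 = -31753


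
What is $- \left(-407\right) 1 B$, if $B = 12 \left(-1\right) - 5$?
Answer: $-6919$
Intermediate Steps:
$B = -17$ ($B = -12 - 5 = -17$)
$- \left(-407\right) 1 B = - \left(-407\right) 1 \left(-17\right) = - \left(-407\right) \left(-17\right) = \left(-1\right) 6919 = -6919$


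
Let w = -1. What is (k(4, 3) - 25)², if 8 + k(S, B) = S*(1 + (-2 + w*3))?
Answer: 2401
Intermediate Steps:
k(S, B) = -8 - 4*S (k(S, B) = -8 + S*(1 + (-2 - 1*3)) = -8 + S*(1 + (-2 - 3)) = -8 + S*(1 - 5) = -8 + S*(-4) = -8 - 4*S)
(k(4, 3) - 25)² = ((-8 - 4*4) - 25)² = ((-8 - 16) - 25)² = (-24 - 25)² = (-49)² = 2401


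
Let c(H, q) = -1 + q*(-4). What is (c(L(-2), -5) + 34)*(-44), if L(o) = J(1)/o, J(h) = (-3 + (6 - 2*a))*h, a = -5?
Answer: -2332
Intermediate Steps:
J(h) = 13*h (J(h) = (-3 + (6 - 2*(-5)))*h = (-3 + (6 + 10))*h = (-3 + 16)*h = 13*h)
L(o) = 13/o (L(o) = (13*1)/o = 13/o)
c(H, q) = -1 - 4*q
(c(L(-2), -5) + 34)*(-44) = ((-1 - 4*(-5)) + 34)*(-44) = ((-1 + 20) + 34)*(-44) = (19 + 34)*(-44) = 53*(-44) = -2332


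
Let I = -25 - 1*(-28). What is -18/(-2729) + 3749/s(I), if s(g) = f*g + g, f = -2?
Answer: -10230967/8187 ≈ -1249.7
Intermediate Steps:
I = 3 (I = -25 + 28 = 3)
s(g) = -g (s(g) = -2*g + g = -g)
-18/(-2729) + 3749/s(I) = -18/(-2729) + 3749/((-1*3)) = -18*(-1/2729) + 3749/(-3) = 18/2729 + 3749*(-1/3) = 18/2729 - 3749/3 = -10230967/8187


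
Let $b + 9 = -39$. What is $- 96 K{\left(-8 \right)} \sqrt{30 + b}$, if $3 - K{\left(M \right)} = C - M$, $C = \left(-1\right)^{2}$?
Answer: $1728 i \sqrt{2} \approx 2443.8 i$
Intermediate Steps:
$C = 1$
$K{\left(M \right)} = 2 + M$ ($K{\left(M \right)} = 3 - \left(1 - M\right) = 3 + \left(-1 + M\right) = 2 + M$)
$b = -48$ ($b = -9 - 39 = -48$)
$- 96 K{\left(-8 \right)} \sqrt{30 + b} = - 96 \left(2 - 8\right) \sqrt{30 - 48} = \left(-96\right) \left(-6\right) \sqrt{-18} = 576 \cdot 3 i \sqrt{2} = 1728 i \sqrt{2}$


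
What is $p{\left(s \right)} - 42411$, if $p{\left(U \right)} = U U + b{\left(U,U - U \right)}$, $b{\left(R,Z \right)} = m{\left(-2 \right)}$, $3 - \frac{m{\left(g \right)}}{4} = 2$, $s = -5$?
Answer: $-42382$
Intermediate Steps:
$m{\left(g \right)} = 4$ ($m{\left(g \right)} = 12 - 8 = 4$)
$b{\left(R,Z \right)} = 4$
$p{\left(U \right)} = 4 + U^{2}$ ($p{\left(U \right)} = U U + 4 = U^{2} + 4 = 4 + U^{2}$)
$p{\left(s \right)} - 42411 = \left(4 + \left(-5\right)^{2}\right) - 42411 = \left(4 + 25\right) - 42411 = 29 - 42411 = -42382$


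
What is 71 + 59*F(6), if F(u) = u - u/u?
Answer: 366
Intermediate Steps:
F(u) = -1 + u (F(u) = u - 1*1 = u - 1 = -1 + u)
71 + 59*F(6) = 71 + 59*(-1 + 6) = 71 + 59*5 = 71 + 295 = 366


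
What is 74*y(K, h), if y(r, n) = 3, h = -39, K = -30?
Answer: 222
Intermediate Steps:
74*y(K, h) = 74*3 = 222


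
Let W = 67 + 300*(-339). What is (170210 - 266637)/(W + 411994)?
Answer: -96427/310361 ≈ -0.31069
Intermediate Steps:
W = -101633 (W = 67 - 101700 = -101633)
(170210 - 266637)/(W + 411994) = (170210 - 266637)/(-101633 + 411994) = -96427/310361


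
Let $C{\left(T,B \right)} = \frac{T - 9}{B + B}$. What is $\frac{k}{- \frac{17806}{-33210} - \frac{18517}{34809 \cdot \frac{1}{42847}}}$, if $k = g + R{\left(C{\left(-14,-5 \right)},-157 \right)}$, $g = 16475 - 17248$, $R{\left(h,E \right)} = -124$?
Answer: $\frac{4215195855}{107106196816} \approx 0.039355$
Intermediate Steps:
$C{\left(T,B \right)} = \frac{-9 + T}{2 B}$
$g = -773$
$k = -897$ ($k = -773 - 124 = -897$)
$\frac{k}{- \frac{17806}{-33210} - \frac{18517}{34809 \cdot \frac{1}{42847}}} = - \frac{897}{- \frac{17806}{-33210} - \frac{18517}{34809 \cdot \frac{1}{42847}}} = - \frac{897}{\left(-17806\right) \left(- \frac{1}{33210}\right) - \frac{18517}{34809 \cdot \frac{1}{42847}}} = - \frac{897}{\frac{8903}{16605} - \frac{18517}{\frac{34809}{42847}}} = - \frac{897}{\frac{8903}{16605} - \frac{793397899}{34809}} = - \frac{897}{- \frac{107106196816}{4699215}} = \left(-897\right) \left(- \frac{4699215}{107106196816}\right) = \frac{4215195855}{107106196816}$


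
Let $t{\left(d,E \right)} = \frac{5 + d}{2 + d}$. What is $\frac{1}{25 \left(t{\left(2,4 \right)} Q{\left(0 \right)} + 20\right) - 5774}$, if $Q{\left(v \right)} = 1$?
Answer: $- \frac{4}{20921} \approx -0.0001912$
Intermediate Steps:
$t{\left(d,E \right)} = \frac{5 + d}{2 + d}$
$\frac{1}{25 \left(t{\left(2,4 \right)} Q{\left(0 \right)} + 20\right) - 5774} = \frac{1}{25 \left(\frac{5 + 2}{2 + 2} \cdot 1 + 20\right) - 5774} = \frac{1}{25 \left(\frac{1}{4} \cdot 7 \cdot 1 + 20\right) - 5774} = \frac{1}{25 \left(\frac{7}{4} \cdot 1 + 20\right) - 5774} = \frac{1}{25 \left(\frac{7}{4} + 20\right) - 5774} = \frac{1}{25 \cdot \frac{87}{4} - 5774} = \frac{1}{\frac{2175}{4} - 5774} = \frac{1}{- \frac{20921}{4}} = - \frac{4}{20921}$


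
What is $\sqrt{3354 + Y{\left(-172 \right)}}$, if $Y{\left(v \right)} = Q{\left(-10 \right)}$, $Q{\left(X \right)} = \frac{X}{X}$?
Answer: $\sqrt{3355} \approx 57.922$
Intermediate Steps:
$Q{\left(X \right)} = 1$
$Y{\left(v \right)} = 1$
$\sqrt{3354 + Y{\left(-172 \right)}} = \sqrt{3354 + 1} = \sqrt{3355}$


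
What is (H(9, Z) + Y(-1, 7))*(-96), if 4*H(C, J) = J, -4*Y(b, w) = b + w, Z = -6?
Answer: 288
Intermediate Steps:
Y(b, w) = -b/4 - w/4 (Y(b, w) = -(b + w)/4 = -b/4 - w/4)
H(C, J) = J/4
(H(9, Z) + Y(-1, 7))*(-96) = ((¼)*(-6) + (-¼*(-1) - ¼*7))*(-96) = (-3/2 + (¼ - 7/4))*(-96) = (-3/2 - 3/2)*(-96) = -3*(-96) = 288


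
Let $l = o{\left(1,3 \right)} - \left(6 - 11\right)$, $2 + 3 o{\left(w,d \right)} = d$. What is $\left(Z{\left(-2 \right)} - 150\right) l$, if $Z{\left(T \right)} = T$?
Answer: $- \frac{2432}{3} \approx -810.67$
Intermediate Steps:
$o{\left(w,d \right)} = - \frac{2}{3} + \frac{d}{3}$
$l = \frac{16}{3}$ ($l = \left(- \frac{2}{3} + \frac{1}{3} \cdot 3\right) - \left(6 - 11\right) = \left(- \frac{2}{3} + 1\right) - -5 = \frac{1}{3} + 5 = \frac{16}{3} \approx 5.3333$)
$\left(Z{\left(-2 \right)} - 150\right) l = \left(-2 - 150\right) \frac{16}{3} = \left(-152\right) \frac{16}{3} = - \frac{2432}{3}$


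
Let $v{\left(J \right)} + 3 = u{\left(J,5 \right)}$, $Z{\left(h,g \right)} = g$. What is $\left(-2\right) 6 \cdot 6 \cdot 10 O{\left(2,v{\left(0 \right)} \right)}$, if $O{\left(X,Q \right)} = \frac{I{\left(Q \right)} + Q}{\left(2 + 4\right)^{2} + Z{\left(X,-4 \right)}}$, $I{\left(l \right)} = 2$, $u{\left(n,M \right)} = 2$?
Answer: $- \frac{45}{2} \approx -22.5$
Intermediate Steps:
$v{\left(J \right)} = -1$ ($v{\left(J \right)} = -3 + 2 = -1$)
$O{\left(X,Q \right)} = \frac{1}{16} + \frac{Q}{32}$ ($O{\left(X,Q \right)} = \frac{2 + Q}{\left(2 + 4\right)^{2} - 4} = \frac{2 + Q}{6^{2} - 4} = \frac{2 + Q}{36 - 4} = \frac{2 + Q}{32} = \left(2 + Q\right) \frac{1}{32} = \frac{1}{16} + \frac{Q}{32}$)
$\left(-2\right) 6 \cdot 6 \cdot 10 O{\left(2,v{\left(0 \right)} \right)} = \left(-2\right) 6 \cdot 6 \cdot 10 \left(\frac{1}{16} + \frac{1}{32} \left(-1\right)\right) = \left(-12\right) 6 \cdot 10 \left(\frac{1}{16} - \frac{1}{32}\right) = \left(-72\right) 10 \cdot \frac{1}{32} = \left(-720\right) \frac{1}{32} = - \frac{45}{2}$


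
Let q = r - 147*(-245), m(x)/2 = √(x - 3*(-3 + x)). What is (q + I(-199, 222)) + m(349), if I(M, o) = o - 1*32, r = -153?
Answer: 36052 + 2*I*√689 ≈ 36052.0 + 52.498*I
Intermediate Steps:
I(M, o) = -32 + o (I(M, o) = o - 32 = -32 + o)
m(x) = 2*√(9 - 2*x) (m(x) = 2*√(x - 3*(-3 + x)) = 2*√(x + (9 - 3*x)) = 2*√(9 - 2*x))
q = 35862 (q = -153 - 147*(-245) = -153 + 36015 = 35862)
(q + I(-199, 222)) + m(349) = (35862 + (-32 + 222)) + 2*√(9 - 2*349) = (35862 + 190) + 2*√(9 - 698) = 36052 + 2*√(-689) = 36052 + 2*(I*√689) = 36052 + 2*I*√689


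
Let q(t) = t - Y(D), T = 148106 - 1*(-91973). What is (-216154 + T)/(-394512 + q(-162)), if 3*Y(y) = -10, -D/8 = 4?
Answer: -2475/40828 ≈ -0.060620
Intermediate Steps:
D = -32 (D = -8*4 = -32)
Y(y) = -10/3 (Y(y) = (1/3)*(-10) = -10/3)
T = 240079 (T = 148106 + 91973 = 240079)
q(t) = 10/3 + t (q(t) = t - 1*(-10/3) = t + 10/3 = 10/3 + t)
(-216154 + T)/(-394512 + q(-162)) = (-216154 + 240079)/(-394512 + (10/3 - 162)) = 23925/(-394512 - 476/3) = 23925/(-1184012/3) = 23925*(-3/1184012) = -2475/40828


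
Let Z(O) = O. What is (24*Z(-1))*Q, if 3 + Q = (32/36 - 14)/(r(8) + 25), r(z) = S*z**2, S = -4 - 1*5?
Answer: 118072/1653 ≈ 71.429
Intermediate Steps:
S = -9 (S = -4 - 5 = -9)
r(z) = -9*z**2
Q = -14759/4959 (Q = -3 + (32/36 - 14)/(-9*8**2 + 25) = -3 + (32*(1/36) - 14)/(-9*64 + 25) = -3 + (8/9 - 14)/(-576 + 25) = -3 - 118/9/(-551) = -3 - 118/9*(-1/551) = -3 + 118/4959 = -14759/4959 ≈ -2.9762)
(24*Z(-1))*Q = (24*(-1))*(-14759/4959) = -24*(-14759/4959) = 118072/1653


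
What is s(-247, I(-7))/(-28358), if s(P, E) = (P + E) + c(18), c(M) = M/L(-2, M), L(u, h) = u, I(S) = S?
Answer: 263/28358 ≈ 0.0092743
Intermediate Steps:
c(M) = -M/2 (c(M) = M/(-2) = M*(-1/2) = -M/2)
s(P, E) = -9 + E + P (s(P, E) = (P + E) - 1/2*18 = (E + P) - 9 = -9 + E + P)
s(-247, I(-7))/(-28358) = (-9 - 7 - 247)/(-28358) = -263*(-1/28358) = 263/28358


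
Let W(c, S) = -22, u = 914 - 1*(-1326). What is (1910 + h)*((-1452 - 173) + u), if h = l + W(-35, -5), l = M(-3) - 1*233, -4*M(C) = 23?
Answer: 4057155/4 ≈ 1.0143e+6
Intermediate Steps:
M(C) = -23/4 (M(C) = -1/4*23 = -23/4)
u = 2240 (u = 914 + 1326 = 2240)
l = -955/4 (l = -23/4 - 1*233 = -23/4 - 233 = -955/4 ≈ -238.75)
h = -1043/4 (h = -955/4 - 22 = -1043/4 ≈ -260.75)
(1910 + h)*((-1452 - 173) + u) = (1910 - 1043/4)*((-1452 - 173) + 2240) = 6597*(-1625 + 2240)/4 = (6597/4)*615 = 4057155/4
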